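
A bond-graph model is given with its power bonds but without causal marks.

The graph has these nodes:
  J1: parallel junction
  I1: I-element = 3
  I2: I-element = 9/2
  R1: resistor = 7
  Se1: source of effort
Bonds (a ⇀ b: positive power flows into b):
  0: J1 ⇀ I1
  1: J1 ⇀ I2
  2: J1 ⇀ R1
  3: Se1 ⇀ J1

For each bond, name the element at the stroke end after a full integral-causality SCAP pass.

b0 stroke at I1
b1 stroke at I2
b2 stroke at R1
b3 stroke at J1

b3 →J1  (source Se1 imposes e)
b0 →I1  (J1: bond 3 brought effort, rest push out)
b1 →I2  (J1: bond 3 brought effort, rest push out)
b2 →R1  (J1: bond 3 brought effort, rest push out)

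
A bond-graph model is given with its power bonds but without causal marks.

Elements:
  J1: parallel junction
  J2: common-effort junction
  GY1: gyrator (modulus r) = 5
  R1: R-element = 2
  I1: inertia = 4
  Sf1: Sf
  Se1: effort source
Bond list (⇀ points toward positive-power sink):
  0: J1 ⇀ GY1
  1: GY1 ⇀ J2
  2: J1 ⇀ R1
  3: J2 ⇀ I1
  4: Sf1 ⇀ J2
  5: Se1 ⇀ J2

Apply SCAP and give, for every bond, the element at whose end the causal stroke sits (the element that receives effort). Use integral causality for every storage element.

b4 stroke at Sf1  (Sf1 fixes flow; stroke at Sf1)
b5 stroke at J2  (Se1 fixes effort; stroke away)
b1 stroke at GY1  (0-jn J2 has e-setter on 5)
b3 stroke at I1  (J2 effort already set via bond 5)
b0 stroke at GY1  (GY1 both-in/both-out from 1)
b2 stroke at J1  (J1 needs exactly one e-in)

b0 |GY1
b1 |GY1
b2 |J1
b3 |I1
b4 |Sf1
b5 |J2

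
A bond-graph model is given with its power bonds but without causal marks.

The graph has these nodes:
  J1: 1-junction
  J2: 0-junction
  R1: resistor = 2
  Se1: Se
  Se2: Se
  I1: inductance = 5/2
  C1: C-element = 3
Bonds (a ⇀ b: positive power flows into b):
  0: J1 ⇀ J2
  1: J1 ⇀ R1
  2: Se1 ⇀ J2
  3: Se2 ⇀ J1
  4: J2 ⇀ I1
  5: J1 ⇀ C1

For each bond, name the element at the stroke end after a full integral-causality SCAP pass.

#0 stroke→J1
#1 stroke→R1
#2 stroke→J2
#3 stroke→J1
#4 stroke→I1
#5 stroke→J1

b2 stroke at J2  (Se1 (Se) sets effort on bond)
b3 stroke at J1  (Se2 fixes effort; stroke away)
b0 stroke at J1  (J2: bond 2 brought effort, rest push out)
b4 stroke at I1  (J2: bond 2 brought effort, rest push out)
b5 stroke at J1  (C1 integral (e out))
b1 stroke at R1  (only one flow-in slot at J1)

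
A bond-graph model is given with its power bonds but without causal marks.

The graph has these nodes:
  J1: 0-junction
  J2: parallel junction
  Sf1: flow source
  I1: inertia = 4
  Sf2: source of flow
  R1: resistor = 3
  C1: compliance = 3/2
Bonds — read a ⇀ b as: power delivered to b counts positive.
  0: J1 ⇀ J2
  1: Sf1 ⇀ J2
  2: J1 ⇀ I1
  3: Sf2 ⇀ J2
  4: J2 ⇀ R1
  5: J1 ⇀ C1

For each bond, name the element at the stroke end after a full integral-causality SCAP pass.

bond 0 stroke at J2
bond 1 stroke at Sf1
bond 2 stroke at I1
bond 3 stroke at Sf2
bond 4 stroke at R1
bond 5 stroke at J1

β1 →Sf1  (source Sf1 imposes f)
β3 →Sf2  (Sf2 fixes flow; stroke at Sf2)
β2 →I1  (prefer integral on I1)
β5 →J1  (C1: C, integral causality)
β0 →J2  (0-jn J1 has e-setter on 5)
β4 →R1  (common-e at J2 fixed by 0)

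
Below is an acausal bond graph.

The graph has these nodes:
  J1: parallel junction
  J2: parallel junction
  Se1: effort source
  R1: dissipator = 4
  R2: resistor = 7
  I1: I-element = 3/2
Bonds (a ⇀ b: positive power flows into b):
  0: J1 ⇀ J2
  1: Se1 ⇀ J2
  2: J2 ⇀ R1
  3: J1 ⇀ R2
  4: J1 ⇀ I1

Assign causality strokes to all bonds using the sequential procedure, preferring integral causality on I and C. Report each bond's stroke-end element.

bond 0 stroke at J1
bond 1 stroke at J2
bond 2 stroke at R1
bond 3 stroke at R2
bond 4 stroke at I1

β1 stroke→J2  (Se1 fixes effort; stroke away)
β0 stroke→J1  (J2: bond 1 brought effort, rest push out)
β2 stroke→R1  (J2 effort already set via bond 1)
β3 stroke→R2  (J1: bond 0 brought effort, rest push out)
β4 stroke→I1  (J1: bond 0 brought effort, rest push out)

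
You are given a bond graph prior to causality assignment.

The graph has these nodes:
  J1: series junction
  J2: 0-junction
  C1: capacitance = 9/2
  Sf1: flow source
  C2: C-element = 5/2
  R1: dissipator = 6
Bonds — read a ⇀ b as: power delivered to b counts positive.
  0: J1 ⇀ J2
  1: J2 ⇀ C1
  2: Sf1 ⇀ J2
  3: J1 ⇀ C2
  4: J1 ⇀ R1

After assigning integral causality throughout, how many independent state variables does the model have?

2  (C1, C2 all integral)

β2 |Sf1  (Sf1 (Sf) sets flow on bond)
β1 |J2  (C1: C, integral causality)
β0 |J1  (J2: bond 1 brought effort, rest push out)
β3 |J1  (C2 integral (e out))
β4 |R1  (closing 1-jn rule on J1)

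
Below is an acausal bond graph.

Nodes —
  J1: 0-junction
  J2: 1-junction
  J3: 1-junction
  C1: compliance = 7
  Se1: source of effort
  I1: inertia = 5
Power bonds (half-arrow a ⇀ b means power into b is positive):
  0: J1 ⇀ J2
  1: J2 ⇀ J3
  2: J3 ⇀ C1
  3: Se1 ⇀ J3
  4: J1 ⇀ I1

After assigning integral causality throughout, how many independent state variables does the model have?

2  (C1, I1 all integral)

#3 →J3  (Se1 fixes effort; stroke away)
#2 →J3  (C1: C, integral causality)
#1 →J2  (closing 1-jn rule on J3)
#0 →J1  (J2 needs exactly one f-in)
#4 →I1  (J1: bond 0 brought effort, rest push out)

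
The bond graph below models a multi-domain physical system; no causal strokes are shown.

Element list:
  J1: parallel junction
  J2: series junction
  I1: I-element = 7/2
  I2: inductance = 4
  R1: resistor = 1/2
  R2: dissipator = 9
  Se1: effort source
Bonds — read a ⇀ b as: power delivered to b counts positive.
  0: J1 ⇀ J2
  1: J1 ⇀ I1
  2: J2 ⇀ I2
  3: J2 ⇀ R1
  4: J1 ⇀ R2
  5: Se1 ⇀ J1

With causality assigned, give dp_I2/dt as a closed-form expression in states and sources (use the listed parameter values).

dp_I2/dt = E_Se1 - p_I2/8

bond 5 stroke→J1  (source Se1 imposes e)
bond 0 stroke→J2  (0-jn J1 has e-setter on 5)
bond 1 stroke→I1  (common-e at J1 fixed by 5)
bond 4 stroke→R2  (J1: bond 5 brought effort, rest push out)
bond 2 stroke→I2  (I2: I, integral causality)
bond 3 stroke→J2  (J2: bond 2 brought flow, rest push out)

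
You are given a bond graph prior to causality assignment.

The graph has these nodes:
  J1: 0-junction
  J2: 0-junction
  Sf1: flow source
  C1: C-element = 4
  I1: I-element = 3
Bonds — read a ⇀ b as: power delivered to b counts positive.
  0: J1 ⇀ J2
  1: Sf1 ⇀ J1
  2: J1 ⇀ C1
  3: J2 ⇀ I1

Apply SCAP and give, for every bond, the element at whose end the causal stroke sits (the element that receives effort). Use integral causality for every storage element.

#1 →Sf1  (Sf1: flow source, stroke at near end)
#2 →J1  (C1 integral (e out))
#0 →J2  (J1 effort already set via bond 2)
#3 →I1  (common-e at J2 fixed by 0)

b0 stroke at J2
b1 stroke at Sf1
b2 stroke at J1
b3 stroke at I1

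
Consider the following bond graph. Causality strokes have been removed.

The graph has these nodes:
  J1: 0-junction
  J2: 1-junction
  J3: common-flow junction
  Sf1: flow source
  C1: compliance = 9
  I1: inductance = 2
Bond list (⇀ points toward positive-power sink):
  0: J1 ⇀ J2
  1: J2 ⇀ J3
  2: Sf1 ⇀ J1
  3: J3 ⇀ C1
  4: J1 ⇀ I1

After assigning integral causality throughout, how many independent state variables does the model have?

2  (C1, I1 all integral)

#2 stroke→Sf1  (Sf1: flow source, stroke at near end)
#3 stroke→J3  (C1 integral (e out))
#1 stroke→J2  (J3: last free bond brings flow in)
#0 stroke→J1  (J2 needs exactly one f-in)
#4 stroke→I1  (0-jn J1 has e-setter on 0)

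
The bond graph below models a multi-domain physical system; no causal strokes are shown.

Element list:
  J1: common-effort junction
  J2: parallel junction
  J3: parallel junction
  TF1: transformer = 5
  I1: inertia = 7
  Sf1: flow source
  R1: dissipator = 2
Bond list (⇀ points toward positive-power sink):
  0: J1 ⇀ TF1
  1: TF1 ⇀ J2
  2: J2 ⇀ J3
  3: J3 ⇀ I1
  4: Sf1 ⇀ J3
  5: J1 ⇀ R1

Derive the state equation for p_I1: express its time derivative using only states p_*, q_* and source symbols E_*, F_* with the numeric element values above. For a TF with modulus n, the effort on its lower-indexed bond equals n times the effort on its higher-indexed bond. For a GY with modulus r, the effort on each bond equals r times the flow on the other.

#4 |Sf1  (Sf1: flow source, stroke at near end)
#3 |I1  (I1 outputs flow p/I1)
#2 |J3  (J3: last free bond brings effort in)
#1 |J2  (J2: last free bond brings effort in)
#0 |TF1  (TF TF1: opposite of bond 1)
#5 |J1  (J1: last free bond brings effort in)

dp_I1/dt = 2*F_Sf1/25 - 2*p_I1/175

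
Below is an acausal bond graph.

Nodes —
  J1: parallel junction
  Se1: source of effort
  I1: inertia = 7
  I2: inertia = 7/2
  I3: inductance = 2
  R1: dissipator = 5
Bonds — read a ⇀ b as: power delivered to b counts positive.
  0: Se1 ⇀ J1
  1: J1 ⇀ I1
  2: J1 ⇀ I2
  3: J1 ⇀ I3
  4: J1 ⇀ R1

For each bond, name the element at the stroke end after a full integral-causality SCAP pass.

#0 |J1  (source Se1 imposes e)
#1 |I1  (J1 effort already set via bond 0)
#2 |I2  (J1: bond 0 brought effort, rest push out)
#3 |I3  (common-e at J1 fixed by 0)
#4 |R1  (J1: bond 0 brought effort, rest push out)

b0 stroke at J1
b1 stroke at I1
b2 stroke at I2
b3 stroke at I3
b4 stroke at R1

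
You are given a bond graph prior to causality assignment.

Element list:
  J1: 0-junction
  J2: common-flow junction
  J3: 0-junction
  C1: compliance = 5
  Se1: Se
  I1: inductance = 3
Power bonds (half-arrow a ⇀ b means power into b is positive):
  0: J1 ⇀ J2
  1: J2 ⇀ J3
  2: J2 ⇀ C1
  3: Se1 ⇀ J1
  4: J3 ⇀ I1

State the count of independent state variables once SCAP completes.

β3 stroke→J1  (Se1 fixes effort; stroke away)
β0 stroke→J2  (0-jn J1 has e-setter on 3)
β2 stroke→J2  (C1: C, integral causality)
β1 stroke→J3  (only one flow-in slot at J2)
β4 stroke→I1  (0-jn J3 has e-setter on 1)

2  (C1, I1 all integral)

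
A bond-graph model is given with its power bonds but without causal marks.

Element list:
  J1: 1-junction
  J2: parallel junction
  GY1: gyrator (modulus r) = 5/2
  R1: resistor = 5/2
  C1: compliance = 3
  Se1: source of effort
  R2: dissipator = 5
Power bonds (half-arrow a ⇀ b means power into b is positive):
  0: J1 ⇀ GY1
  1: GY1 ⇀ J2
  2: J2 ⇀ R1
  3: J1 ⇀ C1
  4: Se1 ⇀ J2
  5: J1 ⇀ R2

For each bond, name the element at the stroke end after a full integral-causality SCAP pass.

#0 stroke at GY1
#1 stroke at GY1
#2 stroke at R1
#3 stroke at J1
#4 stroke at J2
#5 stroke at J1

#4 →J2  (source Se1 imposes e)
#1 →GY1  (0-jn J2 has e-setter on 4)
#2 →R1  (common-e at J2 fixed by 4)
#0 →GY1  (GY GY1: same side as bond 1)
#3 →J1  (1-jn J1 has f-setter on 0)
#5 →J1  (J1: bond 0 brought flow, rest push out)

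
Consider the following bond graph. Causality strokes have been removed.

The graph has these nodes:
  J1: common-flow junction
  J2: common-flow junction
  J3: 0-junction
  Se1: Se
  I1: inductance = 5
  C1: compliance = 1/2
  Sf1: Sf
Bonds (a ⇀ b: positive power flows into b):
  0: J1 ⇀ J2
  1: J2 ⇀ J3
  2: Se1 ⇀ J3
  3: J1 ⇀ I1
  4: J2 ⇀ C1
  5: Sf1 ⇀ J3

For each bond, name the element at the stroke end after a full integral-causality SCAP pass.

β2 |J3  (Se1 fixes effort; stroke away)
β5 |Sf1  (Sf1: flow source, stroke at near end)
β1 |J2  (J3: bond 2 brought effort, rest push out)
β3 |I1  (prefer integral on I1)
β0 |J1  (J1: bond 3 brought flow, rest push out)
β4 |J2  (common-f at J2 fixed by 0)

#0 |J1
#1 |J2
#2 |J3
#3 |I1
#4 |J2
#5 |Sf1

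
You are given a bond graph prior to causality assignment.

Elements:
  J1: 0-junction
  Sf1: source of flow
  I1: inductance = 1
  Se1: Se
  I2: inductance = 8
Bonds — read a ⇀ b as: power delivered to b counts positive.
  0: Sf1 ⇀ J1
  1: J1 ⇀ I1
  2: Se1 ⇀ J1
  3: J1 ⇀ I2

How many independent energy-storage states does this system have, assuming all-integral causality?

#0 |Sf1  (Sf1 fixes flow; stroke at Sf1)
#2 |J1  (Se1 fixes effort; stroke away)
#1 |I1  (J1: bond 2 brought effort, rest push out)
#3 |I2  (J1: bond 2 brought effort, rest push out)

2  (I1, I2 all integral)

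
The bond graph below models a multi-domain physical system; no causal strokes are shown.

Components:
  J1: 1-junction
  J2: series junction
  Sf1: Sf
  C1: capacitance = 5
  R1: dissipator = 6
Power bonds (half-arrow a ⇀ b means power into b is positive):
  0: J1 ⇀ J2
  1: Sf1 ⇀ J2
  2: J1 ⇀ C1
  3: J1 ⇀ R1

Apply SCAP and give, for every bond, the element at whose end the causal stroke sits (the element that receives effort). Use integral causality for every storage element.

b1 stroke→Sf1  (source Sf1 imposes f)
b0 stroke→J2  (1-jn J2 has f-setter on 1)
b2 stroke→J1  (1-jn J1 has f-setter on 0)
b3 stroke→J1  (J1: bond 0 brought flow, rest push out)

b0 stroke→J2
b1 stroke→Sf1
b2 stroke→J1
b3 stroke→J1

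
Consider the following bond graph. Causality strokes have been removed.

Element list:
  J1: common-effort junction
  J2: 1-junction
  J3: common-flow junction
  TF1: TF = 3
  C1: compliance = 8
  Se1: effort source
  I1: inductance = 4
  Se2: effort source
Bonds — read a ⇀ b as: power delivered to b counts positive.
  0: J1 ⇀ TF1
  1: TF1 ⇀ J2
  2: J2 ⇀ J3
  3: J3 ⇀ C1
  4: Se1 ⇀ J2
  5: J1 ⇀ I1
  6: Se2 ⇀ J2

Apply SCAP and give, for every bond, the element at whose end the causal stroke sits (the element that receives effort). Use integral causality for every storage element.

#4 |J2  (Se1 fixes effort; stroke away)
#6 |J2  (Se2 (Se) sets effort on bond)
#3 |J3  (C1: C, integral causality)
#2 |J2  (only one flow-in slot at J3)
#1 |TF1  (closing 1-jn rule on J2)
#0 |J1  (TF1: transformer flips bond 1)
#5 |I1  (J1: bond 0 brought effort, rest push out)

#0 stroke→J1
#1 stroke→TF1
#2 stroke→J2
#3 stroke→J3
#4 stroke→J2
#5 stroke→I1
#6 stroke→J2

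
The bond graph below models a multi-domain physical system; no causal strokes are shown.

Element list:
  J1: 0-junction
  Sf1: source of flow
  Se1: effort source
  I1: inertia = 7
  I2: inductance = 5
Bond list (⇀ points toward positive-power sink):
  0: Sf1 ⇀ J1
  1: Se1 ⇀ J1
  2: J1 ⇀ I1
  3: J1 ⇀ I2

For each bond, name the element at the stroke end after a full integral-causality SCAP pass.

b0 →Sf1
b1 →J1
b2 →I1
b3 →I2

bond 0 stroke at Sf1  (Sf1 fixes flow; stroke at Sf1)
bond 1 stroke at J1  (Se1: effort source, stroke at far end)
bond 2 stroke at I1  (J1: bond 1 brought effort, rest push out)
bond 3 stroke at I2  (0-jn J1 has e-setter on 1)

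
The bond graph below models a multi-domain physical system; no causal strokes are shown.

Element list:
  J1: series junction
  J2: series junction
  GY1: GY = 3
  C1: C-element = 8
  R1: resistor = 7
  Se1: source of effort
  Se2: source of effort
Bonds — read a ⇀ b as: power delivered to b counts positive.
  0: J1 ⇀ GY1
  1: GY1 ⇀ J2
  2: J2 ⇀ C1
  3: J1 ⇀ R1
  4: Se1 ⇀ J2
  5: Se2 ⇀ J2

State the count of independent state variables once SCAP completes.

1  (C1 all integral)

b4 |J2  (Se1 fixes effort; stroke away)
b5 |J2  (source Se2 imposes e)
b2 |J2  (C1 integral (e out))
b1 |GY1  (J2: last free bond brings flow in)
b0 |GY1  (GY1: gyrator matches bond 1)
b3 |J1  (1-jn J1 has f-setter on 0)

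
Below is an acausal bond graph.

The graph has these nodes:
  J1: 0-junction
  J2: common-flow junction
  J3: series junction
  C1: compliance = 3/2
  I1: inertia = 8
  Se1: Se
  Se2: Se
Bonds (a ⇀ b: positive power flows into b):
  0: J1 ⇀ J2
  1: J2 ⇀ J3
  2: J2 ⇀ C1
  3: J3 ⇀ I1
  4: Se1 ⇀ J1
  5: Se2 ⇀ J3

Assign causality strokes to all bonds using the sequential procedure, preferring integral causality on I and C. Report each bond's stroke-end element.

b4 →J1  (Se1: effort source, stroke at far end)
b5 →J3  (Se2 (Se) sets effort on bond)
b0 →J2  (J1: bond 4 brought effort, rest push out)
b2 →J2  (C1 integral (e out))
b1 →J3  (J2 needs exactly one f-in)
b3 →I1  (J3 needs exactly one f-in)

β0 stroke at J2
β1 stroke at J3
β2 stroke at J2
β3 stroke at I1
β4 stroke at J1
β5 stroke at J3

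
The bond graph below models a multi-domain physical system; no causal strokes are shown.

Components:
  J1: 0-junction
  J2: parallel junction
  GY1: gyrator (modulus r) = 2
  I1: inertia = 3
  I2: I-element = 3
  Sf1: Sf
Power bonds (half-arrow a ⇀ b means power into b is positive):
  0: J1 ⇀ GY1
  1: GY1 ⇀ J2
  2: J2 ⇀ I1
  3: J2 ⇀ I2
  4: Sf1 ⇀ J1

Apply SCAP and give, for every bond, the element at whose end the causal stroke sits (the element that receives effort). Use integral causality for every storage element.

bond 0 |J1
bond 1 |J2
bond 2 |I1
bond 3 |I2
bond 4 |Sf1

#4 →Sf1  (source Sf1 imposes f)
#0 →J1  (J1 needs exactly one e-in)
#1 →J2  (GY1 both-in/both-out from 0)
#2 →I1  (common-e at J2 fixed by 1)
#3 →I2  (J2: bond 1 brought effort, rest push out)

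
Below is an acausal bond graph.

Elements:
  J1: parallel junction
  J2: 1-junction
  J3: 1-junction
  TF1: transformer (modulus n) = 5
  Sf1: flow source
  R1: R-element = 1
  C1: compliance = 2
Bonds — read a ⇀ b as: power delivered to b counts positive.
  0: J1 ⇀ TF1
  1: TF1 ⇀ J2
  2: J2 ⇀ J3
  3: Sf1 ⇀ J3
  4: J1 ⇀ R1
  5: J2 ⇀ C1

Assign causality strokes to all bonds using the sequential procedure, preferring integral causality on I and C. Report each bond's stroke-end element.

#0 |TF1
#1 |J2
#2 |J3
#3 |Sf1
#4 |J1
#5 |J2

bond 3 stroke→Sf1  (source Sf1 imposes f)
bond 2 stroke→J3  (common-f at J3 fixed by 3)
bond 1 stroke→J2  (J2: bond 2 brought flow, rest push out)
bond 5 stroke→J2  (J2: bond 2 brought flow, rest push out)
bond 0 stroke→TF1  (through TF1, causality passes straight; one stroke at TF1)
bond 4 stroke→J1  (closing 0-jn rule on J1)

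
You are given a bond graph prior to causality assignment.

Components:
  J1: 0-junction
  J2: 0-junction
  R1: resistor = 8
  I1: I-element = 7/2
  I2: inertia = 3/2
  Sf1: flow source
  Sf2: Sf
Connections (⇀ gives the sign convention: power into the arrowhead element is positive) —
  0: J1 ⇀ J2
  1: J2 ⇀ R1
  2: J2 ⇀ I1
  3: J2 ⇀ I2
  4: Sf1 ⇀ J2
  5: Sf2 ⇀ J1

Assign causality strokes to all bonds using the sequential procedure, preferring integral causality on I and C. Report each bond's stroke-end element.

b4 →Sf1  (Sf1 fixes flow; stroke at Sf1)
b5 →Sf2  (Sf2: flow source, stroke at near end)
b0 →J1  (J1: last free bond brings effort in)
b2 →I1  (I1 outputs flow p/I1)
b3 →I2  (I2: I, integral causality)
b1 →J2  (J2: last free bond brings effort in)

#0 stroke→J1
#1 stroke→J2
#2 stroke→I1
#3 stroke→I2
#4 stroke→Sf1
#5 stroke→Sf2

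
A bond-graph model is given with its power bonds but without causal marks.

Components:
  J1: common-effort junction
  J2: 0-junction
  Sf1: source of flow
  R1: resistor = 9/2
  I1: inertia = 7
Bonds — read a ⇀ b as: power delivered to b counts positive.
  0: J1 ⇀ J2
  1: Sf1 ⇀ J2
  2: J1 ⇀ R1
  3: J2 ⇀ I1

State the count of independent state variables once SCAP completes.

1  (I1 all integral)

b1 |Sf1  (source Sf1 imposes f)
b3 |I1  (I1: I, integral causality)
b0 |J2  (J2: last free bond brings effort in)
b2 |J1  (closing 0-jn rule on J1)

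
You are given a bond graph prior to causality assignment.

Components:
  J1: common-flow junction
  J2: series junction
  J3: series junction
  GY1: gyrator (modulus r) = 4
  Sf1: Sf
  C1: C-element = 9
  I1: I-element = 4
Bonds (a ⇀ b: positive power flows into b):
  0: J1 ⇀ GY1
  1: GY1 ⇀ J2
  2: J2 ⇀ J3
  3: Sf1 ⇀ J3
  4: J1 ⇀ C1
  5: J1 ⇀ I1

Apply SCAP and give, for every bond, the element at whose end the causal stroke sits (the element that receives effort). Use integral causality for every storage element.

#0 stroke at J1
#1 stroke at J2
#2 stroke at J3
#3 stroke at Sf1
#4 stroke at J1
#5 stroke at I1

β3 stroke at Sf1  (source Sf1 imposes f)
β2 stroke at J3  (common-f at J3 fixed by 3)
β1 stroke at J2  (J2 flow already set via bond 2)
β0 stroke at J1  (GY1: gyrator matches bond 1)
β4 stroke at J1  (C1 integral (e out))
β5 stroke at I1  (only one flow-in slot at J1)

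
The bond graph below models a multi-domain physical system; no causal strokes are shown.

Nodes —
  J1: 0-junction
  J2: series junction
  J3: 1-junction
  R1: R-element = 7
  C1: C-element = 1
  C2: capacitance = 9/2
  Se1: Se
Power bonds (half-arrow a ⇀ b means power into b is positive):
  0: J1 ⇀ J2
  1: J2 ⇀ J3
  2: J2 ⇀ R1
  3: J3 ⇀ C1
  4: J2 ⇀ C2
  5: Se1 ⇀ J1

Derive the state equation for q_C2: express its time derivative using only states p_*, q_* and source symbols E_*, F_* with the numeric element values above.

b5 |J1  (Se1 fixes effort; stroke away)
b0 |J2  (J1 effort already set via bond 5)
b3 |J3  (C1 integral (e out))
b1 |J2  (only one flow-in slot at J3)
b4 |J2  (C2: C, integral causality)
b2 |R1  (J2 needs exactly one f-in)

dq_C2/dt = E_Se1/7 - q_C1/7 - 2*q_C2/63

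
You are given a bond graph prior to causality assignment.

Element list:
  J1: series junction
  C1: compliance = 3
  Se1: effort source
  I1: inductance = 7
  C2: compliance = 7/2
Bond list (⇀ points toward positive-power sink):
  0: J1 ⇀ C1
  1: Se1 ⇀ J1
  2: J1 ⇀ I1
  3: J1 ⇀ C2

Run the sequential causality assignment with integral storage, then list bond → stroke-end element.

bond 1 stroke→J1  (source Se1 imposes e)
bond 0 stroke→J1  (C1 integral (e out))
bond 2 stroke→I1  (I1 integral (f out))
bond 3 stroke→J1  (J1 flow already set via bond 2)

#0 stroke→J1
#1 stroke→J1
#2 stroke→I1
#3 stroke→J1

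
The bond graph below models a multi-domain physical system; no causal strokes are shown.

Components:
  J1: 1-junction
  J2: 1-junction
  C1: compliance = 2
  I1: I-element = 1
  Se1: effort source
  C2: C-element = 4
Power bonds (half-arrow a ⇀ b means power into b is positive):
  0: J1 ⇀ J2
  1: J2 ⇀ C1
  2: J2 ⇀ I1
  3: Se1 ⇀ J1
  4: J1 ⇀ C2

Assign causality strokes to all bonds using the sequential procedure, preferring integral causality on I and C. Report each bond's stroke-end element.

b3 stroke at J1  (source Se1 imposes e)
b1 stroke at J2  (prefer integral on C1)
b2 stroke at I1  (I1 outputs flow p/I1)
b0 stroke at J2  (J2 flow already set via bond 2)
b4 stroke at J1  (1-jn J1 has f-setter on 0)

bond 0 |J2
bond 1 |J2
bond 2 |I1
bond 3 |J1
bond 4 |J1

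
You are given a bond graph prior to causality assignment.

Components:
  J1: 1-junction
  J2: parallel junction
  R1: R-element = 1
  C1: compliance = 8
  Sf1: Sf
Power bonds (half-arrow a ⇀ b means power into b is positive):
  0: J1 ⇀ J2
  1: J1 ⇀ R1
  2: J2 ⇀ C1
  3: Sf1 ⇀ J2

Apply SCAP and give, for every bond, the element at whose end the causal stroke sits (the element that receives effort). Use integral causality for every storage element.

β0 stroke at J1
β1 stroke at R1
β2 stroke at J2
β3 stroke at Sf1

b3 →Sf1  (Sf1: flow source, stroke at near end)
b2 →J2  (C1 outputs effort q/C1)
b0 →J1  (J2: bond 2 brought effort, rest push out)
b1 →R1  (J1: last free bond brings flow in)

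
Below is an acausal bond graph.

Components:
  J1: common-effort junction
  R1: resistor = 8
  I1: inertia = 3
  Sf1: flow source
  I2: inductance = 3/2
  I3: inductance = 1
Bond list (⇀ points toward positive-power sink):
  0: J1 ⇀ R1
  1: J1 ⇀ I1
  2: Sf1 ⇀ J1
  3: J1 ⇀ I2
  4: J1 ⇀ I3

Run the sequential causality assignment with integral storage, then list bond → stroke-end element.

β2 stroke at Sf1  (Sf1 fixes flow; stroke at Sf1)
β1 stroke at I1  (I1 integral (f out))
β3 stroke at I2  (I2 integral (f out))
β4 stroke at I3  (I3: I, integral causality)
β0 stroke at J1  (only one effort-in slot at J1)

#0 stroke→J1
#1 stroke→I1
#2 stroke→Sf1
#3 stroke→I2
#4 stroke→I3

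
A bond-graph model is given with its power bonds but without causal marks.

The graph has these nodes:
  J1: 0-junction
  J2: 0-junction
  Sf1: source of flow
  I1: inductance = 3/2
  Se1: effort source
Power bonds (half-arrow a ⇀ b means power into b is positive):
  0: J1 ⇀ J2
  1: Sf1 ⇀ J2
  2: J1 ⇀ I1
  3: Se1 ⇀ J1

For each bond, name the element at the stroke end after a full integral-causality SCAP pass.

β1 stroke→Sf1  (Sf1 fixes flow; stroke at Sf1)
β3 stroke→J1  (Se1: effort source, stroke at far end)
β0 stroke→J2  (common-e at J1 fixed by 3)
β2 stroke→I1  (common-e at J1 fixed by 3)

#0 →J2
#1 →Sf1
#2 →I1
#3 →J1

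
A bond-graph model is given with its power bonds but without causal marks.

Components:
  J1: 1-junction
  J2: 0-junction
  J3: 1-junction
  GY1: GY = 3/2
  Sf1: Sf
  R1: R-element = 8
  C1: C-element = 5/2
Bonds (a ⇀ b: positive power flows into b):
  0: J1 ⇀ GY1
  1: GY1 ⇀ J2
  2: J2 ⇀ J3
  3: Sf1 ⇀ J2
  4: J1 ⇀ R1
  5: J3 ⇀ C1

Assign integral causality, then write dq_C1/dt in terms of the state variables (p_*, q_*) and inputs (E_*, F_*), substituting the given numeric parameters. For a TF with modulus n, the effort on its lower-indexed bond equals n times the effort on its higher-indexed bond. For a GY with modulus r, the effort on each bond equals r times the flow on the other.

dq_C1/dt = F_Sf1 - 64*q_C1/45

β3 stroke at Sf1  (Sf1: flow source, stroke at near end)
β5 stroke at J3  (C1 outputs effort q/C1)
β2 stroke at J2  (only one flow-in slot at J3)
β1 stroke at GY1  (0-jn J2 has e-setter on 2)
β0 stroke at GY1  (through GY1, causality inverts; strokes same side of GY1)
β4 stroke at J1  (J1 flow already set via bond 0)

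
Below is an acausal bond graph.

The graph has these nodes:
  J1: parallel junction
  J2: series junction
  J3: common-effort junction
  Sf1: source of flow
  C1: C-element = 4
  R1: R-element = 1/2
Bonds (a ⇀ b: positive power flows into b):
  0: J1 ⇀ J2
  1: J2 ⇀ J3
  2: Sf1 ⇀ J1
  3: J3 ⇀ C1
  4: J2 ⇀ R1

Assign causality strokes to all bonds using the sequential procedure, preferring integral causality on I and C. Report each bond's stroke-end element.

#0 →J1
#1 →J2
#2 →Sf1
#3 →J3
#4 →J2

β2 →Sf1  (source Sf1 imposes f)
β0 →J1  (closing 0-jn rule on J1)
β1 →J2  (J2 flow already set via bond 0)
β4 →J2  (common-f at J2 fixed by 0)
β3 →J3  (J3 needs exactly one e-in)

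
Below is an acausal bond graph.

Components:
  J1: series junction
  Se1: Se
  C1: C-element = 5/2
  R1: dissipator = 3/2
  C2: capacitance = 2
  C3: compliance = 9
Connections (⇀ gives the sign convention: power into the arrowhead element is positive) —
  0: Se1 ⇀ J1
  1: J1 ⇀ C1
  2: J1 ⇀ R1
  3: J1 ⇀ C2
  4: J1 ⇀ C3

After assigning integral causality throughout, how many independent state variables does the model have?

3  (C1, C2, C3 all integral)

bond 0 |J1  (Se1 (Se) sets effort on bond)
bond 1 |J1  (C1 integral (e out))
bond 3 |J1  (C2 integral (e out))
bond 4 |J1  (C3 integral (e out))
bond 2 |R1  (only one flow-in slot at J1)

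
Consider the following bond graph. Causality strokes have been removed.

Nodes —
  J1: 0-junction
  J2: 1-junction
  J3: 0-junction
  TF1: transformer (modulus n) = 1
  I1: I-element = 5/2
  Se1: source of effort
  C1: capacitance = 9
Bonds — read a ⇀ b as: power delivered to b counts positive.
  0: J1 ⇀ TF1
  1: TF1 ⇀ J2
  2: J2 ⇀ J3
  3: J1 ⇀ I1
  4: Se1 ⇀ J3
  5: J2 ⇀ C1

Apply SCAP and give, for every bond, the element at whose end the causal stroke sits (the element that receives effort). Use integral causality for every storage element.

#0 stroke at J1
#1 stroke at TF1
#2 stroke at J2
#3 stroke at I1
#4 stroke at J3
#5 stroke at J2

bond 4 stroke at J3  (Se1 fixes effort; stroke away)
bond 2 stroke at J2  (J3: bond 4 brought effort, rest push out)
bond 3 stroke at I1  (I1 integral (f out))
bond 0 stroke at J1  (J1: last free bond brings effort in)
bond 1 stroke at TF1  (through TF1, causality passes straight; one stroke at TF1)
bond 5 stroke at J2  (1-jn J2 has f-setter on 1)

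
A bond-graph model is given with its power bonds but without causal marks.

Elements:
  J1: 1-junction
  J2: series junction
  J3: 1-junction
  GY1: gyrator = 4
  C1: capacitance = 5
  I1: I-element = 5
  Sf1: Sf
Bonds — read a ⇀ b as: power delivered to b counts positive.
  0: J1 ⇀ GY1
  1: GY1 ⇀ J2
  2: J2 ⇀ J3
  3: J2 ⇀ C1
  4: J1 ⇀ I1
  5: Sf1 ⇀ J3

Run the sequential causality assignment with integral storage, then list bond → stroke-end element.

b5 stroke→Sf1  (source Sf1 imposes f)
b2 stroke→J3  (common-f at J3 fixed by 5)
b1 stroke→J2  (J2 flow already set via bond 2)
b3 stroke→J2  (J2: bond 2 brought flow, rest push out)
b0 stroke→J1  (GY GY1: same side as bond 1)
b4 stroke→I1  (only one flow-in slot at J1)

bond 0 stroke at J1
bond 1 stroke at J2
bond 2 stroke at J3
bond 3 stroke at J2
bond 4 stroke at I1
bond 5 stroke at Sf1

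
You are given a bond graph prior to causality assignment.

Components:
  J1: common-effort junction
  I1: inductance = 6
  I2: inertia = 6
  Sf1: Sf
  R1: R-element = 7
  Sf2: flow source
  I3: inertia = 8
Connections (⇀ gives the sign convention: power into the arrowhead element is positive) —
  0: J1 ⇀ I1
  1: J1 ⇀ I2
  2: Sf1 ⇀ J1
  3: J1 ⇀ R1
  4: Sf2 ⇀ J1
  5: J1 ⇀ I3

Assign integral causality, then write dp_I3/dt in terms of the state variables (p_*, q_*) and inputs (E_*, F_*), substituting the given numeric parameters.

dp_I3/dt = 7*F_Sf1 + 7*F_Sf2 - 7*p_I1/6 - 7*p_I2/6 - 7*p_I3/8

b2 →Sf1  (source Sf1 imposes f)
b4 →Sf2  (source Sf2 imposes f)
b0 →I1  (I1 outputs flow p/I1)
b1 →I2  (prefer integral on I2)
b5 →I3  (I3: I, integral causality)
b3 →J1  (J1 needs exactly one e-in)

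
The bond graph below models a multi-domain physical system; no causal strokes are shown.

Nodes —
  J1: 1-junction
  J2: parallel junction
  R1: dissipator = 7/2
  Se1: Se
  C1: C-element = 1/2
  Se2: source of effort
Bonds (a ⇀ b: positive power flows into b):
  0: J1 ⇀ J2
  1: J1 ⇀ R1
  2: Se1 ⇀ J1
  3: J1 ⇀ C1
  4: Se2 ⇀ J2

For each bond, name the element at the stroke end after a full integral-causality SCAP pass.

b2 →J1  (Se1: effort source, stroke at far end)
b4 →J2  (Se2 (Se) sets effort on bond)
b0 →J1  (J2: bond 4 brought effort, rest push out)
b3 →J1  (prefer integral on C1)
b1 →R1  (J1 needs exactly one f-in)

bond 0 →J1
bond 1 →R1
bond 2 →J1
bond 3 →J1
bond 4 →J2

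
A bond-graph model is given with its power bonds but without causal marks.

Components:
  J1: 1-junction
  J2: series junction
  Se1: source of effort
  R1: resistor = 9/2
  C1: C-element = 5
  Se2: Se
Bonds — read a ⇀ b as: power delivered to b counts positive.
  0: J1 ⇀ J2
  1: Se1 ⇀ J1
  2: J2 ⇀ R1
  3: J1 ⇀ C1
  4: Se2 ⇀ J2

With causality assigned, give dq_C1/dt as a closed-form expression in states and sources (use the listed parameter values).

dq_C1/dt = 2*E_Se1/9 + 2*E_Se2/9 - 2*q_C1/45

β1 stroke at J1  (Se1 (Se) sets effort on bond)
β4 stroke at J2  (Se2 (Se) sets effort on bond)
β3 stroke at J1  (prefer integral on C1)
β0 stroke at J2  (only one flow-in slot at J1)
β2 stroke at R1  (closing 1-jn rule on J2)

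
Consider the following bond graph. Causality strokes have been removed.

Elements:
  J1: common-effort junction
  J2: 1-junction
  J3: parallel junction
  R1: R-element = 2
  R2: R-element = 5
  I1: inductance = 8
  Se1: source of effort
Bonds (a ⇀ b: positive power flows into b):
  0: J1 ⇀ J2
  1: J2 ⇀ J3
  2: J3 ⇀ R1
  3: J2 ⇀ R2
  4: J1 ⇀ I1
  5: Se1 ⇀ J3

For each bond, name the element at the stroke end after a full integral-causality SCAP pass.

#5 stroke→J3  (Se1: effort source, stroke at far end)
#1 stroke→J2  (J3 effort already set via bond 5)
#2 stroke→R1  (J3 effort already set via bond 5)
#4 stroke→I1  (prefer integral on I1)
#0 stroke→J1  (J1 needs exactly one e-in)
#3 stroke→J2  (common-f at J2 fixed by 0)

bond 0 stroke at J1
bond 1 stroke at J2
bond 2 stroke at R1
bond 3 stroke at J2
bond 4 stroke at I1
bond 5 stroke at J3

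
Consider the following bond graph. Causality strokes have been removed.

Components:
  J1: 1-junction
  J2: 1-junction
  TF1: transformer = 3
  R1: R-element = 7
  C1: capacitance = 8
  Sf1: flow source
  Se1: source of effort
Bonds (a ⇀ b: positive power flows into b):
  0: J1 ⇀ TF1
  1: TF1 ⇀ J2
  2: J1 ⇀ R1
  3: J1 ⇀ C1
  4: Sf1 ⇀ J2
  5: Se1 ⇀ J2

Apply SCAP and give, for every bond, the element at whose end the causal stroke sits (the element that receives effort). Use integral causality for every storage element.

bond 4 stroke at Sf1  (Sf1 (Sf) sets flow on bond)
bond 5 stroke at J2  (Se1 fixes effort; stroke away)
bond 1 stroke at J2  (1-jn J2 has f-setter on 4)
bond 0 stroke at TF1  (TF1 one-in-one-out from 1)
bond 2 stroke at J1  (J1 flow already set via bond 0)
bond 3 stroke at J1  (1-jn J1 has f-setter on 0)

bond 0 stroke at TF1
bond 1 stroke at J2
bond 2 stroke at J1
bond 3 stroke at J1
bond 4 stroke at Sf1
bond 5 stroke at J2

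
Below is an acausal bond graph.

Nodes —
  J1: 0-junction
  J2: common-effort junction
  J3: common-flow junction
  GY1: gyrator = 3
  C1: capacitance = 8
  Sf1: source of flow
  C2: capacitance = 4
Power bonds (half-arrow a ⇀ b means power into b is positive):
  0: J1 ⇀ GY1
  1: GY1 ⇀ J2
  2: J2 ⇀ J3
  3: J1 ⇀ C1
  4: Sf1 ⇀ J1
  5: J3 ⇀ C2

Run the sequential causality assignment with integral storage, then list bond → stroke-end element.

b0 stroke at GY1
b1 stroke at GY1
b2 stroke at J2
b3 stroke at J1
b4 stroke at Sf1
b5 stroke at J3

bond 4 stroke→Sf1  (Sf1: flow source, stroke at near end)
bond 3 stroke→J1  (C1: C, integral causality)
bond 0 stroke→GY1  (0-jn J1 has e-setter on 3)
bond 1 stroke→GY1  (through GY1, causality inverts; strokes same side of GY1)
bond 2 stroke→J2  (J2: last free bond brings effort in)
bond 5 stroke→J3  (J3: bond 2 brought flow, rest push out)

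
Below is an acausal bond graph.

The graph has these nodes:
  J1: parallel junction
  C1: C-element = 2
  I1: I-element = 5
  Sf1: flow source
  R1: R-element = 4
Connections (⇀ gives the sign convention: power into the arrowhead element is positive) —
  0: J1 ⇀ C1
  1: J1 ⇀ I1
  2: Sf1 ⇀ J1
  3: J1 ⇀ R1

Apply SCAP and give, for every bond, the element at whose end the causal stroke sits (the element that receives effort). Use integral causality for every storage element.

b0 →J1
b1 →I1
b2 →Sf1
b3 →R1

#2 stroke→Sf1  (Sf1 (Sf) sets flow on bond)
#0 stroke→J1  (C1 outputs effort q/C1)
#1 stroke→I1  (J1 effort already set via bond 0)
#3 stroke→R1  (common-e at J1 fixed by 0)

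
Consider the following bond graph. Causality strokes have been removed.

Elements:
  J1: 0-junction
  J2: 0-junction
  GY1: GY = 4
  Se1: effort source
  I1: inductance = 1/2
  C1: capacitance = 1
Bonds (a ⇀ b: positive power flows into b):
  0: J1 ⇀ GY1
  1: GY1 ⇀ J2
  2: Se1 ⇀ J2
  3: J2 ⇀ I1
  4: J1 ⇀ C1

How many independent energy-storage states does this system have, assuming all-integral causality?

β2 stroke at J2  (source Se1 imposes e)
β1 stroke at GY1  (0-jn J2 has e-setter on 2)
β3 stroke at I1  (common-e at J2 fixed by 2)
β0 stroke at GY1  (through GY1, causality inverts; strokes same side of GY1)
β4 stroke at J1  (J1 needs exactly one e-in)

2  (C1, I1 all integral)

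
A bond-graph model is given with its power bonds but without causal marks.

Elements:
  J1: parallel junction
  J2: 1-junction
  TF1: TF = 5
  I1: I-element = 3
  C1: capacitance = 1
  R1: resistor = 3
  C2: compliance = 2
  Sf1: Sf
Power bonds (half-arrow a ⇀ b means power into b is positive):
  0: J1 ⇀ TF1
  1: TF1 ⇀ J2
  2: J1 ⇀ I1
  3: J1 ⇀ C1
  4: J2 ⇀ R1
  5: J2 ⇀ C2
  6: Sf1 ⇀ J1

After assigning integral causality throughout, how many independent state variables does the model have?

β6 stroke→Sf1  (Sf1 (Sf) sets flow on bond)
β2 stroke→I1  (I1 outputs flow p/I1)
β3 stroke→J1  (C1 integral (e out))
β0 stroke→TF1  (0-jn J1 has e-setter on 3)
β1 stroke→J2  (TF1: transformer flips bond 0)
β5 stroke→J2  (C2: C, integral causality)
β4 stroke→R1  (J2 needs exactly one f-in)

3  (C1, C2, I1 all integral)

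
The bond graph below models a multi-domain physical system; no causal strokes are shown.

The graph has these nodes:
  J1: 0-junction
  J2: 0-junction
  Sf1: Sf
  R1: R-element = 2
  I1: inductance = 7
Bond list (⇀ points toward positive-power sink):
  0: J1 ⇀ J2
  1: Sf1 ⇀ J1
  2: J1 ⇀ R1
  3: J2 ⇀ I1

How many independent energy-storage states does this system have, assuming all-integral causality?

b1 stroke→Sf1  (Sf1: flow source, stroke at near end)
b3 stroke→I1  (I1 integral (f out))
b0 stroke→J2  (only one effort-in slot at J2)
b2 stroke→J1  (only one effort-in slot at J1)

1  (I1 all integral)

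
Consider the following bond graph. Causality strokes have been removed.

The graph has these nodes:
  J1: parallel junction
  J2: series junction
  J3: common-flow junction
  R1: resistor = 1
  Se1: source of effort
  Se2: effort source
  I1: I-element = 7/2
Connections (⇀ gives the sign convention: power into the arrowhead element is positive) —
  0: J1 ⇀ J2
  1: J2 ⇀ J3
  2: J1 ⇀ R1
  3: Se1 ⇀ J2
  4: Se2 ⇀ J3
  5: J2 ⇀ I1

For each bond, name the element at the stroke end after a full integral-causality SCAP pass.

β0 |J2
β1 |J2
β2 |J1
β3 |J2
β4 |J3
β5 |I1

bond 3 →J2  (source Se1 imposes e)
bond 4 →J3  (Se2 (Se) sets effort on bond)
bond 1 →J2  (only one flow-in slot at J3)
bond 5 →I1  (I1 integral (f out))
bond 0 →J2  (J2: bond 5 brought flow, rest push out)
bond 2 →J1  (J1: last free bond brings effort in)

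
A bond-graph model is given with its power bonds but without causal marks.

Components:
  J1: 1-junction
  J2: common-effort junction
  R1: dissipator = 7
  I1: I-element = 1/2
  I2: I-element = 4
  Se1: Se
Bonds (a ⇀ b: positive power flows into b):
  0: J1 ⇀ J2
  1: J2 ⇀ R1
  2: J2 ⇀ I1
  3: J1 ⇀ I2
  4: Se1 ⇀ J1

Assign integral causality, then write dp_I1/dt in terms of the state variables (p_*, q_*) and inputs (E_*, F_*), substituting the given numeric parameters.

bond 4 stroke→J1  (source Se1 imposes e)
bond 2 stroke→I1  (I1 outputs flow p/I1)
bond 3 stroke→I2  (I2 outputs flow p/I2)
bond 0 stroke→J1  (1-jn J1 has f-setter on 3)
bond 1 stroke→J2  (only one effort-in slot at J2)

dp_I1/dt = -14*p_I1 + 7*p_I2/4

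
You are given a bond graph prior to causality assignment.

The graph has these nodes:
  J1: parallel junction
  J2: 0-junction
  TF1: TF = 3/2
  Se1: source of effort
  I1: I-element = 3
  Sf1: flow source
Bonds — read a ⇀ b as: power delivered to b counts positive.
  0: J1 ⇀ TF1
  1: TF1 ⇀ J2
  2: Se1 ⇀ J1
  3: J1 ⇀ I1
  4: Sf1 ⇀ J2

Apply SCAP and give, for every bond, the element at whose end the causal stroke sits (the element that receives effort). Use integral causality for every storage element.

#2 stroke at J1  (source Se1 imposes e)
#4 stroke at Sf1  (Sf1 fixes flow; stroke at Sf1)
#0 stroke at TF1  (0-jn J1 has e-setter on 2)
#3 stroke at I1  (J1: bond 2 brought effort, rest push out)
#1 stroke at J2  (closing 0-jn rule on J2)

β0 →TF1
β1 →J2
β2 →J1
β3 →I1
β4 →Sf1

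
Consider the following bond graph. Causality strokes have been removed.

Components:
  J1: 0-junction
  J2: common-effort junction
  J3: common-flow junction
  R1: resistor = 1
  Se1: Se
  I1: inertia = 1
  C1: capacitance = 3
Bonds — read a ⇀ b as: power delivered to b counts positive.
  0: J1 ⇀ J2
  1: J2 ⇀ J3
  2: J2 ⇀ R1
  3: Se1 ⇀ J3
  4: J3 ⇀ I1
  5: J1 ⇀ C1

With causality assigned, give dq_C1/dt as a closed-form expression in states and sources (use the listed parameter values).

dq_C1/dt = -p_I1 - q_C1/3

bond 3 |J3  (Se1: effort source, stroke at far end)
bond 4 |I1  (I1 outputs flow p/I1)
bond 1 |J3  (1-jn J3 has f-setter on 4)
bond 5 |J1  (prefer integral on C1)
bond 0 |J2  (J1: bond 5 brought effort, rest push out)
bond 2 |R1  (0-jn J2 has e-setter on 0)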